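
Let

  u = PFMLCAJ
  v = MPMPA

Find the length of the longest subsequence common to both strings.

3

Let dp[i][j] be the LCS length of the first i characters of u and the first j characters of v. dp[i][j] = dp[i-1][j-1]+1 when the i-th and j-th characters match, else max(dp[i-1][j], dp[i][j-1]).
    ·  M  P  M  P  A
 ·  0  0  0  0  0  0
 P  0  0  1  1  1  1
 F  0  0  1  1  1  1
 M  0  1  1  2  2  2
 L  0  1  1  2  2  2
 C  0  1  1  2  2  2
 A  0  1  1  2  2  3
 J  0  1  1  2  2  3
dp[7][5] = 3. One LCS (by backtracking along matches): PMA.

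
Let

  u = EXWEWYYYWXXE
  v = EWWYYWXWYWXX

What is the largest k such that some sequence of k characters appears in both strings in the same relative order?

Pick E (u #1, v #1), then W (u #3, v #2), then W (u #5, v #3), then Y (u #6, v #4), then Y (u #7, v #5), then Y (u #8, v #9), then W (u #9, v #10), then X (u #10, v #11), then X (u #11, v #12); all 9 characters appear in both, in order. Since dp[12][12] = 9, nothing longer is possible.

9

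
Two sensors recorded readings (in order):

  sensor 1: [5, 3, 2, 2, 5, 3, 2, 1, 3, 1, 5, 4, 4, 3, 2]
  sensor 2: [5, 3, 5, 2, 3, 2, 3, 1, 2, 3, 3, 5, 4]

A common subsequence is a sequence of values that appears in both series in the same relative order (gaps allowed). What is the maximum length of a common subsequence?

9

Pick 5 (sensor 1 #1, sensor 2 #1), 3 (sensor 1 #2, sensor 2 #2), 2 (sensor 1 #3, sensor 2 #4), 2 (sensor 1 #4, sensor 2 #6), 3 (sensor 1 #6, sensor 2 #7), 2 (sensor 1 #7, sensor 2 #9), 3 (sensor 1 #9, sensor 2 #11), 5 (sensor 1 #11, sensor 2 #12), 4 (sensor 1 #13, sensor 2 #13); all 9 values appear in both, in order. dp[15][13] = 9 confirms this is the maximum.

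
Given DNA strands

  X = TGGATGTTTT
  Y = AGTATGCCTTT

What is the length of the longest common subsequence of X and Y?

7

Let dp[i][j] be the LCS length of the first i bases of X and the first j bases of Y. dp[i][j] = dp[i-1][j-1]+1 when the i-th and j-th bases match, else max(dp[i-1][j], dp[i][j-1]).
    ·  A  G  T  A  T  G  C  C  T  T  T
 ·  0  0  0  0  0  0  0  0  0  0  0  0
 T  0  0  0  1  1  1  1  1  1  1  1  1
 G  0  0  1  1  1  1  2  2  2  2  2  2
 G  0  0  1  1  1  1  2  2  2  2  2  2
 A  0  1  1  1  2  2  2  2  2  2  2  2
 T  0  1  1  2  2  3  3  3  3  3  3  3
 G  0  1  2  2  2  3  4  4  4  4  4  4
 T  0  1  2  3  3  3  4  4  4  5  5  5
 T  0  1  2  3  3  4  4  4  4  5  6  6
 T  0  1  2  3  3  4  4  4  4  5  6  7
 T  0  1  2  3  3  4  4  4  4  5  6  7
dp[10][11] = 7. One LCS (by backtracking along matches): TATGTTT.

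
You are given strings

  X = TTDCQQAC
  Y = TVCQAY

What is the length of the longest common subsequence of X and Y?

4

Match T [1,1], then C [4,3], then Q [6,4], then A [7,5] — 4 characters in the same relative order in both, and the DP table's final entry dp[8][6] is also 4, so no common subsequence is longer.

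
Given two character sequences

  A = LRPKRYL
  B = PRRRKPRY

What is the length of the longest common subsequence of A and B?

4

Match R at A[2]=B[4], then P at A[3]=B[6], then R at A[5]=B[7], then Y at A[6]=B[8] — 4 characters in the same relative order in both. Since dp[7][8] = 4, nothing longer is possible.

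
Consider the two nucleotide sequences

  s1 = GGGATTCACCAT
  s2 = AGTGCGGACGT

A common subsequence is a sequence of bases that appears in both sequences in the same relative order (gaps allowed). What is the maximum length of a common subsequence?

6

Pick G (s1 #1, s2 #4), then G (s1 #2, s2 #6), then G (s1 #3, s2 #7), then A (s1 #4, s2 #8), then C (s1 #7, s2 #9), then T (s1 #12, s2 #11); all 6 bases appear in both, in order. Since dp[12][11] = 6, nothing longer is possible.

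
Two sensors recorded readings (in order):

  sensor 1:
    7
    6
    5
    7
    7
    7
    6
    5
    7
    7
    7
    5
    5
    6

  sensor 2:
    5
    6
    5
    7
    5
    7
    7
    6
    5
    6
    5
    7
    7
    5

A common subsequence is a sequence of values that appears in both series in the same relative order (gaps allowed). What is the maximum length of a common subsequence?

10

Taking 6 (sensor 1 #2, sensor 2 #2), 5 (sensor 1 #3, sensor 2 #3), 7 (sensor 1 #4, sensor 2 #4), 7 (sensor 1 #5, sensor 2 #6), 7 (sensor 1 #6, sensor 2 #7), 6 (sensor 1 #7, sensor 2 #10), 5 (sensor 1 #8, sensor 2 #11), 7 (sensor 1 #10, sensor 2 #12), 7 (sensor 1 #11, sensor 2 #13), 5 (sensor 1 #13, sensor 2 #14) gives a common subsequence of length 10. Since dp[14][14] = 10, nothing longer is possible.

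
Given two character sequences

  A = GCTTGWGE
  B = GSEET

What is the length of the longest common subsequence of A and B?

2

Taking G [1,1] → T [4,5] gives a common subsequence of length 2. The LCS DP gives dp[8][5] = 2, so this is optimal.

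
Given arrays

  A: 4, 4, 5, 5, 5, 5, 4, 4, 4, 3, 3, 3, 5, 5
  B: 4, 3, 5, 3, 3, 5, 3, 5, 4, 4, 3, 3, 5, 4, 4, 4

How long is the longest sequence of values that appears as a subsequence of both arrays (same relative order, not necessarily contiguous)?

9

Match 4 at A[1]=B[1]; then 5 at A[3]=B[3]; then 5 at A[4]=B[6]; then 5 at A[6]=B[8]; then 4 at A[8]=B[9]; then 4 at A[9]=B[10]; then 3 at A[11]=B[11]; then 3 at A[12]=B[12]; then 5 at A[13]=B[13] — 9 values in the same relative order in both. Since dp[14][16] = 9, nothing longer is possible.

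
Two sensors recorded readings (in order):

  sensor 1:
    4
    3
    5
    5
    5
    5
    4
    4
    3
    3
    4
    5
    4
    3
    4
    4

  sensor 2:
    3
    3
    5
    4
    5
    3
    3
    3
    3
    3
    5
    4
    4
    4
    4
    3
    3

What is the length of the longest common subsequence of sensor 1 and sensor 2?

9

Match 3 at sensor 1[2]=sensor 2[2]; then 5 at sensor 1[3]=sensor 2[3]; then 5 at sensor 1[4]=sensor 2[5]; then 5 at sensor 1[6]=sensor 2[11]; then 4 at sensor 1[7]=sensor 2[12]; then 4 at sensor 1[8]=sensor 2[13]; then 4 at sensor 1[11]=sensor 2[14]; then 4 at sensor 1[13]=sensor 2[15]; then 3 at sensor 1[14]=sensor 2[17] — 9 values in the same relative order in both. dp[16][17] = 9 confirms this is the maximum.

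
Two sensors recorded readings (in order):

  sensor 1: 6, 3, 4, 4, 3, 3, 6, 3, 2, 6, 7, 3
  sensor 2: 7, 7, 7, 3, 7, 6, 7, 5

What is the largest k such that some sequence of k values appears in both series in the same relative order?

One common subsequence of length 3: 3 [2,4] → 6 [10,6] → 7 [11,7]. The LCS DP gives dp[12][8] = 3, so this is optimal.

3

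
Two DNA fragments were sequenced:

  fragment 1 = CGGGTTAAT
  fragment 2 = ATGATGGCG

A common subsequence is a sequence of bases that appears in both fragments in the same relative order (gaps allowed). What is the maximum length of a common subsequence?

Taking G (fragment 1 #2, fragment 2 #6), then G (fragment 1 #3, fragment 2 #7), then G (fragment 1 #4, fragment 2 #9) gives a common subsequence of length 3. The LCS DP gives dp[9][9] = 3, so this is optimal.

3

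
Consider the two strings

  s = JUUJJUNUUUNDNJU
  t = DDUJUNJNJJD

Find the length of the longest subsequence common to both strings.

6

One common subsequence of length 6: U at s[3]=t[3]; then J at s[5]=t[4]; then U at s[6]=t[5]; then N at s[7]=t[6]; then N at s[11]=t[8]; then D at s[12]=t[11]. dp[15][11] = 6 confirms this is the maximum.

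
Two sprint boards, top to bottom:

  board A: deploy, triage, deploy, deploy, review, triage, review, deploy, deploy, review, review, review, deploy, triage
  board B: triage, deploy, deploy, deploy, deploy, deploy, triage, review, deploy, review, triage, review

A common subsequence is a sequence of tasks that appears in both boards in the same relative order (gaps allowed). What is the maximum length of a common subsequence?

Match deploy [1,4], then deploy [3,5], then deploy [4,6], then triage [6,7], then review [7,8], then deploy [9,9], then review [10,10], then review [12,12] — 8 tasks in the same relative order in both. Since dp[14][12] = 8, nothing longer is possible.

8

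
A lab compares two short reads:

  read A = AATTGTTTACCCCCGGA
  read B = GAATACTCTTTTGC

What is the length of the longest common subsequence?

8

Match A at read A[1]=read B[3]; then A at read A[2]=read B[5]; then T at read A[3]=read B[7]; then T at read A[4]=read B[9]; then T at read A[6]=read B[10]; then T at read A[7]=read B[11]; then T at read A[8]=read B[12]; then C at read A[14]=read B[14] — 8 bases in the same relative order in both. The LCS DP gives dp[17][14] = 8, so this is optimal.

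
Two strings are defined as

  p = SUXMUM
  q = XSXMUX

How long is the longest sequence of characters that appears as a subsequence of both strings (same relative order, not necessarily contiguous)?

Pick S at p[1]=q[2], X at p[3]=q[3], M at p[4]=q[4], U at p[5]=q[5]; all 4 characters appear in both, in order, and the DP table's final entry dp[6][6] is also 4, so no common subsequence is longer.

4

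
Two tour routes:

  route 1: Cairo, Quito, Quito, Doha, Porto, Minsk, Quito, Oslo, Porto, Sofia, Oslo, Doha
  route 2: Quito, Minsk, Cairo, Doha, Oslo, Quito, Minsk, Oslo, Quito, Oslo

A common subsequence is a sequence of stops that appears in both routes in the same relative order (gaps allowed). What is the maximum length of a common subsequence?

Match Cairo (route 1 #1, route 2 #3) → Quito (route 1 #3, route 2 #6) → Minsk (route 1 #6, route 2 #7) → Quito (route 1 #7, route 2 #9) → Oslo (route 1 #11, route 2 #10) — 5 stops in the same relative order in both, and the DP table's final entry dp[12][10] is also 5, so no common subsequence is longer.

5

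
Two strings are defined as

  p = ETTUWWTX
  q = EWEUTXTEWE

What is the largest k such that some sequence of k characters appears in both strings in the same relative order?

4

Let dp[i][j] be the LCS length of the first i characters of p and the first j characters of q. dp[i][j] = dp[i-1][j-1]+1 when the i-th and j-th characters match, else max(dp[i-1][j], dp[i][j-1]).
    ·  E  W  E  U  T  X  T  E  W  E
 ·  0  0  0  0  0  0  0  0  0  0  0
 E  0  1  1  1  1  1  1  1  1  1  1
 T  0  1  1  1  1  2  2  2  2  2  2
 T  0  1  1  1  1  2  2  3  3  3  3
 U  0  1  1  1  2  2  2  3  3  3  3
 W  0  1  2  2  2  2  2  3  3  4  4
 W  0  1  2  2  2  2  2  3  3  4  4
 T  0  1  2  2  2  3  3  3  3  4  4
 X  0  1  2  2  2  3  4  4  4  4  4
dp[8][10] = 4. One LCS (by backtracking along matches): ETTW.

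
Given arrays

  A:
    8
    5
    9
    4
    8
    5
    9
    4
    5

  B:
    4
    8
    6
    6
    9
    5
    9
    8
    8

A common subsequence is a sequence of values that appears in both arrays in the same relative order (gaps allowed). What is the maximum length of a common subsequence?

4

Let dp[i][j] be the LCS length of the first i values of A and the first j values of B. dp[i][j] = dp[i-1][j-1]+1 when the i-th and j-th values match, else max(dp[i-1][j], dp[i][j-1]).
    ·  4  8  6  6  9  5  9  8  8
 ·  0  0  0  0  0  0  0  0  0  0
 8  0  0  1  1  1  1  1  1  1  1
 5  0  0  1  1  1  1  2  2  2  2
 9  0  0  1  1  1  2  2  3  3  3
 4  0  1  1  1  1  2  2  3  3  3
 8  0  1  2  2  2  2  2  3  4  4
 5  0  1  2  2  2  2  3  3  4  4
 9  0  1  2  2  2  3  3  4  4  4
 4  0  1  2  2  2  3  3  4  4  4
 5  0  1  2  2  2  3  4  4  4  4
dp[9][9] = 4. One LCS (by backtracking along matches): 8, 5, 9, 8.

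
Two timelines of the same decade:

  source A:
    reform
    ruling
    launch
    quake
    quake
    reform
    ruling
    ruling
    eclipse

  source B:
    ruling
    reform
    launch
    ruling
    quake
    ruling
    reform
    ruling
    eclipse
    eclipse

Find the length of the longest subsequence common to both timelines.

6

Match reform at source A[1]=source B[2], then ruling at source A[2]=source B[4], then quake at source A[4]=source B[5], then reform at source A[6]=source B[7], then ruling at source A[7]=source B[8], then eclipse at source A[9]=source B[10] — 6 events in the same relative order in both. Since dp[9][10] = 6, nothing longer is possible.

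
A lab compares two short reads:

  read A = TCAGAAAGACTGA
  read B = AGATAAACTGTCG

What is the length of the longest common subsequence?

Pick A at read A[3]=read B[1], then G at read A[4]=read B[2], then A at read A[5]=read B[3], then A at read A[6]=read B[5], then A at read A[7]=read B[6], then A at read A[9]=read B[7], then C at read A[10]=read B[8], then T at read A[11]=read B[11], then G at read A[12]=read B[13]; all 9 bases appear in both, in order. The LCS DP gives dp[13][13] = 9, so this is optimal.

9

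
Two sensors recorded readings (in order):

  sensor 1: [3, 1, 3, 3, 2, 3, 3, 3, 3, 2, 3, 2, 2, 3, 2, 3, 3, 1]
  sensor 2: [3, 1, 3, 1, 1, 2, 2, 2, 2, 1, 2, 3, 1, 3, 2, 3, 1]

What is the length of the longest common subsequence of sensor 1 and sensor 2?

11

Taking 3 [1,1], 1 [2,2], 3 [3,3], 2 [5,7], 2 [10,8], 2 [12,9], 2 [13,11], 3 [14,14], 2 [15,15], 3 [17,16], 1 [18,17] gives a common subsequence of length 11. Since dp[18][17] = 11, nothing longer is possible.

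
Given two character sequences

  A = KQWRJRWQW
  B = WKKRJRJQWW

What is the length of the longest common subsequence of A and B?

6

Let dp[i][j] be the LCS length of the first i characters of A and the first j characters of B. dp[i][j] = dp[i-1][j-1]+1 when the i-th and j-th characters match, else max(dp[i-1][j], dp[i][j-1]).
    ·  W  K  K  R  J  R  J  Q  W  W
 ·  0  0  0  0  0  0  0  0  0  0  0
 K  0  0  1  1  1  1  1  1  1  1  1
 Q  0  0  1  1  1  1  1  1  2  2  2
 W  0  1  1  1  1  1  1  1  2  3  3
 R  0  1  1  1  2  2  2  2  2  3  3
 J  0  1  1  1  2  3  3  3  3  3  3
 R  0  1  1  1  2  3  4  4  4  4  4
 W  0  1  1  1  2  3  4  4  4  5  5
 Q  0  1  1  1  2  3  4  4  5  5  5
 W  0  1  1  1  2  3  4  4  5  6  6
dp[9][10] = 6. One LCS (by backtracking along matches): KRJRWW.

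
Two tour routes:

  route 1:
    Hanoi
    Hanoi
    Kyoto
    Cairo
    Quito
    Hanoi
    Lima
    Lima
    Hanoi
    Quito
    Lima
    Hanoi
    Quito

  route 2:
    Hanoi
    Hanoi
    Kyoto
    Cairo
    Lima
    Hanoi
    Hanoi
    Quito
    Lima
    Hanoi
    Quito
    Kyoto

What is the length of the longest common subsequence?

10

Match Hanoi [1,1] → Hanoi [2,2] → Kyoto [3,3] → Cairo [4,4] → Hanoi [6,6] → Hanoi [9,7] → Quito [10,8] → Lima [11,9] → Hanoi [12,10] → Quito [13,11] — 10 stops in the same relative order in both. The LCS DP gives dp[13][12] = 10, so this is optimal.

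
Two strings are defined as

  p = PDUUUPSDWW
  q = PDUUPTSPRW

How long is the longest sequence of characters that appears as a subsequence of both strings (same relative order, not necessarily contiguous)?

7

Taking P [1,1], D [2,2], U [4,3], U [5,4], P [6,5], S [7,7], W [10,10] gives a common subsequence of length 7. Since dp[10][10] = 7, nothing longer is possible.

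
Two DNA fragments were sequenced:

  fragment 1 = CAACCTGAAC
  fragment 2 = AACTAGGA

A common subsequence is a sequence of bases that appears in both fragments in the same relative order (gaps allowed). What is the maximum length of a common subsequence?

Let dp[i][j] be the LCS length of the first i bases of fragment 1 and the first j bases of fragment 2. dp[i][j] = dp[i-1][j-1]+1 when the i-th and j-th bases match, else max(dp[i-1][j], dp[i][j-1]).
    ·  A  A  C  T  A  G  G  A
 ·  0  0  0  0  0  0  0  0  0
 C  0  0  0  1  1  1  1  1  1
 A  0  1  1  1  1  2  2  2  2
 A  0  1  2  2  2  2  2  2  3
 C  0  1  2  3  3  3  3  3  3
 C  0  1  2  3  3  3  3  3  3
 T  0  1  2  3  4  4  4  4  4
 G  0  1  2  3  4  4  5  5  5
 A  0  1  2  3  4  5  5  5  6
 A  0  1  2  3  4  5  5  5  6
 C  0  1  2  3  4  5  5  5  6
dp[10][8] = 6. One LCS (by backtracking along matches): AACTGA.

6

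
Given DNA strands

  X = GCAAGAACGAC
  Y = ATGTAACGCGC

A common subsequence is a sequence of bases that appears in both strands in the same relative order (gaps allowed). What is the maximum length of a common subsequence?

Let dp[i][j] be the LCS length of the first i bases of X and the first j bases of Y. dp[i][j] = dp[i-1][j-1]+1 when the i-th and j-th bases match, else max(dp[i-1][j], dp[i][j-1]).
    ·  A  T  G  T  A  A  C  G  C  G  C
 ·  0  0  0  0  0  0  0  0  0  0  0  0
 G  0  0  0  1  1  1  1  1  1  1  1  1
 C  0  0  0  1  1  1  1  2  2  2  2  2
 A  0  1  1  1  1  2  2  2  2  2  2  2
 A  0  1  1  1  1  2  3  3  3  3  3  3
 G  0  1  1  2  2  2  3  3  4  4  4  4
 A  0  1  1  2  2  3  3  3  4  4  4  4
 A  0  1  1  2  2  3  4  4  4  4  4  4
 C  0  1  1  2  2  3  4  5  5  5  5  5
 G  0  1  1  2  2  3  4  5  6  6  6  6
 A  0  1  1  2  2  3  4  5  6  6  6  6
 C  0  1  1  2  2  3  4  5  6  7  7  7
dp[11][11] = 7. One LCS (by backtracking along matches): GAAGCGC.

7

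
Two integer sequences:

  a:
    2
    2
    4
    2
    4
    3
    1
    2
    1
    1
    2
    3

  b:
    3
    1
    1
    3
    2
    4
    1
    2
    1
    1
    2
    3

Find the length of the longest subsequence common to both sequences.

Let dp[i][j] be the LCS length of the first i values of a and the first j values of b. dp[i][j] = dp[i-1][j-1]+1 when the i-th and j-th values match, else max(dp[i-1][j], dp[i][j-1]).
    ·  3  1  1  3  2  4  1  2  1  1  2  3
 ·  0  0  0  0  0  0  0  0  0  0  0  0  0
 2  0  0  0  0  0  1  1  1  1  1  1  1  1
 2  0  0  0  0  0  1  1  1  2  2  2  2  2
 4  0  0  0  0  0  1  2  2  2  2  2  2  2
 2  0  0  0  0  0  1  2  2  3  3  3  3  3
 4  0  0  0  0  0  1  2  2  3  3  3  3  3
 3  0  1  1  1  1  1  2  2  3  3  3  3  4
 1  0  1  2  2  2  2  2  3  3  4  4  4  4
 2  0  1  2  2  2  3  3  3  4  4  4  5  5
 1  0  1  2  3  3  3  3  4  4  5  5  5  5
 1  0  1  2  3  3  3  3  4  4  5  6  6  6
 2  0  1  2  3  3  4  4  4  5  5  6  7  7
 3  0  1  2  3  4  4  4  4  5  5  6  7  8
dp[12][12] = 8. One LCS (by backtracking along matches): 2, 4, 1, 2, 1, 1, 2, 3.

8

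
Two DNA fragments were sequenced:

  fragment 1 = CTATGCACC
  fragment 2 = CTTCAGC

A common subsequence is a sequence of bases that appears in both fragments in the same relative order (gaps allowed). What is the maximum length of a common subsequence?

Pick C at fragment 1[1]=fragment 2[1]; then T at fragment 1[2]=fragment 2[2]; then T at fragment 1[4]=fragment 2[3]; then C at fragment 1[6]=fragment 2[4]; then A at fragment 1[7]=fragment 2[5]; then C at fragment 1[9]=fragment 2[7]; all 6 bases appear in both, in order. dp[9][7] = 6 confirms this is the maximum.

6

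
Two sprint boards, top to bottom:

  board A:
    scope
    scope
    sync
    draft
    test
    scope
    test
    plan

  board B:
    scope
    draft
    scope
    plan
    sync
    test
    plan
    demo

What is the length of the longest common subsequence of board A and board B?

Pick scope at board A[1]=board B[1], then scope at board A[2]=board B[3], then sync at board A[3]=board B[5], then test at board A[7]=board B[6], then plan at board A[8]=board B[7]; all 5 tasks appear in both, in order. Since dp[8][8] = 5, nothing longer is possible.

5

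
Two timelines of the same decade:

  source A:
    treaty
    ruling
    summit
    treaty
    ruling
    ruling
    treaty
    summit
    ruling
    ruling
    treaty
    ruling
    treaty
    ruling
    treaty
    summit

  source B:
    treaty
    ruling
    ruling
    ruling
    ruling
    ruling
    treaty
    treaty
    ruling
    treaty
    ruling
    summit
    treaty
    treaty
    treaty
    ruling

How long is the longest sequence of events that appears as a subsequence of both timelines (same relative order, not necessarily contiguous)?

Pick treaty (source A #1, source B #1), then ruling (source A #2, source B #2), then ruling (source A #5, source B #3), then ruling (source A #6, source B #4), then ruling (source A #9, source B #5), then ruling (source A #10, source B #6), then treaty (source A #11, source B #8), then ruling (source A #12, source B #9), then treaty (source A #13, source B #10), then ruling (source A #14, source B #11), then treaty (source A #15, source B #15); all 11 events appear in both, in order, and the DP table's final entry dp[16][16] is also 11, so no common subsequence is longer.

11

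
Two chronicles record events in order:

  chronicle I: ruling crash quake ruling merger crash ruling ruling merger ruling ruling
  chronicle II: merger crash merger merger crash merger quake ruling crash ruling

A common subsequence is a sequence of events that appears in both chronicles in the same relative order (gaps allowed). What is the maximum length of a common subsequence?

Match crash [2,2], then merger [5,4], then crash [6,5], then merger [9,6], then ruling [10,8], then ruling [11,10] — 6 events in the same relative order in both. dp[11][10] = 6 confirms this is the maximum.

6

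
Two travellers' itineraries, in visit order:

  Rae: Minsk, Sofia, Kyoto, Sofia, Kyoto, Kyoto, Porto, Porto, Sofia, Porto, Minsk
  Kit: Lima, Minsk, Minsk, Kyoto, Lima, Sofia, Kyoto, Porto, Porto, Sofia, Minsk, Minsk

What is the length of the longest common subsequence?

8

Pick Minsk at Rae[1]=Kit[3] → Kyoto at Rae[3]=Kit[4] → Sofia at Rae[4]=Kit[6] → Kyoto at Rae[6]=Kit[7] → Porto at Rae[7]=Kit[8] → Porto at Rae[8]=Kit[9] → Sofia at Rae[9]=Kit[10] → Minsk at Rae[11]=Kit[12]; all 8 stops appear in both, in order. The LCS DP gives dp[11][12] = 8, so this is optimal.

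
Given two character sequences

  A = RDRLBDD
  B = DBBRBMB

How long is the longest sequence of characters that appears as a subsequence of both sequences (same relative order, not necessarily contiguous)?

3

Let dp[i][j] be the LCS length of the first i characters of A and the first j characters of B. dp[i][j] = dp[i-1][j-1]+1 when the i-th and j-th characters match, else max(dp[i-1][j], dp[i][j-1]).
    ·  D  B  B  R  B  M  B
 ·  0  0  0  0  0  0  0  0
 R  0  0  0  0  1  1  1  1
 D  0  1  1  1  1  1  1  1
 R  0  1  1  1  2  2  2  2
 L  0  1  1  1  2  2  2  2
 B  0  1  2  2  2  3  3  3
 D  0  1  2  2  2  3  3  3
 D  0  1  2  2  2  3  3  3
dp[7][7] = 3. One LCS (by backtracking along matches): DRB.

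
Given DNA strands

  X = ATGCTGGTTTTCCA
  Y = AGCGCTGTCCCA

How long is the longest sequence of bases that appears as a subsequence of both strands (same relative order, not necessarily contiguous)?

9

Pick A (X #1, Y #1); then G (X #3, Y #4); then C (X #4, Y #5); then T (X #5, Y #6); then G (X #7, Y #7); then T (X #8, Y #8); then C (X #12, Y #10); then C (X #13, Y #11); then A (X #14, Y #12); all 9 bases appear in both, in order. The LCS DP gives dp[14][12] = 9, so this is optimal.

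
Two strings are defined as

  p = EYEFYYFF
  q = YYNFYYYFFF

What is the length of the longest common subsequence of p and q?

6

Let dp[i][j] be the LCS length of the first i characters of p and the first j characters of q. dp[i][j] = dp[i-1][j-1]+1 when the i-th and j-th characters match, else max(dp[i-1][j], dp[i][j-1]).
    ·  Y  Y  N  F  Y  Y  Y  F  F  F
 ·  0  0  0  0  0  0  0  0  0  0  0
 E  0  0  0  0  0  0  0  0  0  0  0
 Y  0  1  1  1  1  1  1  1  1  1  1
 E  0  1  1  1  1  1  1  1  1  1  1
 F  0  1  1  1  2  2  2  2  2  2  2
 Y  0  1  2  2  2  3  3  3  3  3  3
 Y  0  1  2  2  2  3  4  4  4  4  4
 F  0  1  2  2  3  3  4  4  5  5  5
 F  0  1  2  2  3  3  4  4  5  6  6
dp[8][10] = 6. One LCS (by backtracking along matches): YFYYFF.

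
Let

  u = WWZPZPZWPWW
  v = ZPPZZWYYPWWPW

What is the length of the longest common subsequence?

8

Let dp[i][j] be the LCS length of the first i characters of u and the first j characters of v. dp[i][j] = dp[i-1][j-1]+1 when the i-th and j-th characters match, else max(dp[i-1][j], dp[i][j-1]).
    ·  Z  P  P  Z  Z  W  Y  Y  P  W  W  P  W
 ·  0  0  0  0  0  0  0  0  0  0  0  0  0  0
 W  0  0  0  0  0  0  1  1  1  1  1  1  1  1
 W  0  0  0  0  0  0  1  1  1  1  2  2  2  2
 Z  0  1  1  1  1  1  1  1  1  1  2  2  2  2
 P  0  1  2  2  2  2  2  2  2  2  2  2  3  3
 Z  0  1  2  2  3  3  3  3  3  3  3  3  3  3
 P  0  1  2  3  3  3  3  3  3  4  4  4  4  4
 Z  0  1  2  3  4  4  4  4  4  4  4  4  4  4
 W  0  1  2  3  4  4  5  5  5  5  5  5  5  5
 P  0  1  2  3  4  4  5  5  5  6  6  6  6  6
 W  0  1  2  3  4  4  5  5  5  6  7  7  7  7
 W  0  1  2  3  4  4  5  5  5  6  7  8  8  8
dp[11][13] = 8. One LCS (by backtracking along matches): ZPZZWPWW.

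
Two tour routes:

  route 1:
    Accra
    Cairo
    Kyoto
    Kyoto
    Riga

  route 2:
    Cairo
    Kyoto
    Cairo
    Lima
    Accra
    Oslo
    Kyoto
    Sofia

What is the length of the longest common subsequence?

Match Cairo at route 1[2]=route 2[1] → Kyoto at route 1[3]=route 2[2] → Kyoto at route 1[4]=route 2[7] — 3 stops in the same relative order in both. The LCS DP gives dp[5][8] = 3, so this is optimal.

3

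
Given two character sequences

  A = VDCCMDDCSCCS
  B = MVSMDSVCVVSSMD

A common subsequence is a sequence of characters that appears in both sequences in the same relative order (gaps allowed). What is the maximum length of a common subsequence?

6

One common subsequence of length 6: V at A[1]=B[2]; then M at A[5]=B[4]; then D at A[6]=B[5]; then C at A[8]=B[8]; then S at A[9]=B[11]; then S at A[12]=B[12]. Since dp[12][14] = 6, nothing longer is possible.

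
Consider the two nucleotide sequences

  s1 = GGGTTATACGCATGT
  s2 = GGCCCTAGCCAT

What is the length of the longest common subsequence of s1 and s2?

Match G [1,1], then G [2,2], then T [5,6], then A [6,7], then C [9,9], then C [11,10], then A [12,11], then T [15,12] — 8 bases in the same relative order in both. Since dp[15][12] = 8, nothing longer is possible.

8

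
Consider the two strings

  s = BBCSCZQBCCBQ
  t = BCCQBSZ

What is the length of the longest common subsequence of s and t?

5

Let dp[i][j] be the LCS length of the first i characters of s and the first j characters of t. dp[i][j] = dp[i-1][j-1]+1 when the i-th and j-th characters match, else max(dp[i-1][j], dp[i][j-1]).
    ·  B  C  C  Q  B  S  Z
 ·  0  0  0  0  0  0  0  0
 B  0  1  1  1  1  1  1  1
 B  0  1  1  1  1  2  2  2
 C  0  1  2  2  2  2  2  2
 S  0  1  2  2  2  2  3  3
 C  0  1  2  3  3  3  3  3
 Z  0  1  2  3  3  3  3  4
 Q  0  1  2  3  4  4  4  4
 B  0  1  2  3  4  5  5  5
 C  0  1  2  3  4  5  5  5
 C  0  1  2  3  4  5  5  5
 B  0  1  2  3  4  5  5  5
 Q  0  1  2  3  4  5  5  5
dp[12][7] = 5. One LCS (by backtracking along matches): BCCQB.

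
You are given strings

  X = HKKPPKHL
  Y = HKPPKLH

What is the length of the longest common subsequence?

Match H at X[1]=Y[1]; then K at X[3]=Y[2]; then P at X[4]=Y[3]; then P at X[5]=Y[4]; then K at X[6]=Y[5]; then H at X[7]=Y[7] — 6 characters in the same relative order in both, and the DP table's final entry dp[8][7] is also 6, so no common subsequence is longer.

6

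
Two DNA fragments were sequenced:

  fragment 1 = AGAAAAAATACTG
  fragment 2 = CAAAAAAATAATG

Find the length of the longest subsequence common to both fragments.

Pick A (fragment 1 #1, fragment 2 #2), then A (fragment 1 #3, fragment 2 #3), then A (fragment 1 #4, fragment 2 #4), then A (fragment 1 #5, fragment 2 #5), then A (fragment 1 #6, fragment 2 #6), then A (fragment 1 #7, fragment 2 #7), then A (fragment 1 #8, fragment 2 #8), then T (fragment 1 #9, fragment 2 #9), then A (fragment 1 #10, fragment 2 #11), then T (fragment 1 #12, fragment 2 #12), then G (fragment 1 #13, fragment 2 #13); all 11 bases appear in both, in order, and the DP table's final entry dp[13][13] is also 11, so no common subsequence is longer.

11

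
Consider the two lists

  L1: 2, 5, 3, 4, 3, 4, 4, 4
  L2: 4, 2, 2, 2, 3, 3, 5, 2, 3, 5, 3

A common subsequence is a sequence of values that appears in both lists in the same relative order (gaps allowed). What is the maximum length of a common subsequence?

Match 2 [1,4]; then 5 [2,7]; then 3 [3,9]; then 3 [5,11] — 4 values in the same relative order in both. dp[8][11] = 4 confirms this is the maximum.

4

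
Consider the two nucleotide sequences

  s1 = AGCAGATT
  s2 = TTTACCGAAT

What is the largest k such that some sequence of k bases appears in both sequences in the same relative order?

Taking A (s1 #1, s2 #4); then G (s1 #2, s2 #7); then A (s1 #4, s2 #8); then A (s1 #6, s2 #9); then T (s1 #8, s2 #10) gives a common subsequence of length 5. dp[8][10] = 5 confirms this is the maximum.

5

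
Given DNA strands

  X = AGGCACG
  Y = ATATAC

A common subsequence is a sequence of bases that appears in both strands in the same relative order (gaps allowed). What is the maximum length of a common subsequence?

Pick A at X[1]=Y[3]; then A at X[5]=Y[5]; then C at X[6]=Y[6]; all 3 bases appear in both, in order. The LCS DP gives dp[7][6] = 3, so this is optimal.

3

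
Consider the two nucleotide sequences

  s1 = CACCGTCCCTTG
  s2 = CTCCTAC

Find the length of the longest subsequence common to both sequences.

Match C at s1[1]=s2[1]; then C at s1[3]=s2[3]; then C at s1[4]=s2[4]; then T at s1[6]=s2[5]; then C at s1[9]=s2[7] — 5 bases in the same relative order in both. Since dp[12][7] = 5, nothing longer is possible.

5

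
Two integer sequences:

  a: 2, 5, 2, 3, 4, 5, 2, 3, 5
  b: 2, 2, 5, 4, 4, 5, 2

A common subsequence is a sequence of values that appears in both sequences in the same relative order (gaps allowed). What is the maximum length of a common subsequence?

Let dp[i][j] be the LCS length of the first i values of a and the first j values of b. dp[i][j] = dp[i-1][j-1]+1 when the i-th and j-th values match, else max(dp[i-1][j], dp[i][j-1]).
    ·  2  2  5  4  4  5  2
 ·  0  0  0  0  0  0  0  0
 2  0  1  1  1  1  1  1  1
 5  0  1  1  2  2  2  2  2
 2  0  1  2  2  2  2  2  3
 3  0  1  2  2  2  2  2  3
 4  0  1  2  2  3  3  3  3
 5  0  1  2  3  3  3  4  4
 2  0  1  2  3  3  3  4  5
 3  0  1  2  3  3  3  4  5
 5  0  1  2  3  3  3  4  5
dp[9][7] = 5. One LCS (by backtracking along matches): 2, 5, 4, 5, 2.

5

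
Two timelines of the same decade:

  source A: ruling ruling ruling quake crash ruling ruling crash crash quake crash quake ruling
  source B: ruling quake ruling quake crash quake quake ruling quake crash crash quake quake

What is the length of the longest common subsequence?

9

One common subsequence of length 9: ruling (source A #1, source B #1) → ruling (source A #3, source B #3) → quake (source A #4, source B #4) → crash (source A #5, source B #5) → ruling (source A #6, source B #8) → crash (source A #8, source B #10) → crash (source A #9, source B #11) → quake (source A #10, source B #12) → quake (source A #12, source B #13). Since dp[13][13] = 9, nothing longer is possible.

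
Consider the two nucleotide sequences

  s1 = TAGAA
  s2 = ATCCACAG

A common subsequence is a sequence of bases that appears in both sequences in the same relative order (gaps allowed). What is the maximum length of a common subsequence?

3

Match T at s1[1]=s2[2], A at s1[2]=s2[7], G at s1[3]=s2[8] — 3 bases in the same relative order in both. dp[5][8] = 3 confirms this is the maximum.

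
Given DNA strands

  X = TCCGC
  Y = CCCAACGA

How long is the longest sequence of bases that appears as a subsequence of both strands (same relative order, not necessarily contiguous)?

One common subsequence of length 3: C (X #2, Y #3) → C (X #3, Y #6) → G (X #4, Y #7), and the DP table's final entry dp[5][8] is also 3, so no common subsequence is longer.

3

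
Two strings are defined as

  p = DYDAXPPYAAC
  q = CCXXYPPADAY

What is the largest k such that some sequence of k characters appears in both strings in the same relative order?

5

Taking Y [2,5] → P [6,6] → P [7,7] → A [9,8] → A [10,10] gives a common subsequence of length 5. Since dp[11][11] = 5, nothing longer is possible.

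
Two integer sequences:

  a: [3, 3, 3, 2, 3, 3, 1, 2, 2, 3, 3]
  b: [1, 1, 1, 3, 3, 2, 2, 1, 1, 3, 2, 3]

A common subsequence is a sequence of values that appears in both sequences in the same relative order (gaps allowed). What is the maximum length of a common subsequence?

6

Match 3 (a #1, b #4); then 3 (a #2, b #5); then 2 (a #4, b #7); then 3 (a #6, b #10); then 2 (a #9, b #11); then 3 (a #11, b #12) — 6 values in the same relative order in both. dp[11][12] = 6 confirms this is the maximum.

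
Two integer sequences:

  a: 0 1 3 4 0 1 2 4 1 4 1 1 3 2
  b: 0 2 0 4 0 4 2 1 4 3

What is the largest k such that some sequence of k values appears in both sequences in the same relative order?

Let dp[i][j] be the LCS length of the first i values of a and the first j values of b. dp[i][j] = dp[i-1][j-1]+1 when the i-th and j-th values match, else max(dp[i-1][j], dp[i][j-1]).
    ·  0  2  0  4  0  4  2  1  4  3
 ·  0  0  0  0  0  0  0  0  0  0  0
 0  0  1  1  1  1  1  1  1  1  1  1
 1  0  1  1  1  1  1  1  1  2  2  2
 3  0  1  1  1  1  1  1  1  2  2  3
 4  0  1  1  1  2  2  2  2  2  3  3
 0  0  1  1  2  2  3  3  3  3  3  3
 1  0  1  1  2  2  3  3  3  4  4  4
 2  0  1  2  2  2  3  3  4  4  4  4
 4  0  1  2  2  3  3  4  4  4  5  5
 1  0  1  2  2  3  3  4  4  5  5  5
 4  0  1  2  2  3  3  4  4  5  6  6
 1  0  1  2  2  3  3  4  4  5  6  6
 1  0  1  2  2  3  3  4  4  5  6  6
 3  0  1  2  2  3  3  4  4  5  6  7
 2  0  1  2  2  3  3  4  5  5  6  7
dp[14][10] = 7. One LCS (by backtracking along matches): 0, 4, 0, 2, 1, 4, 3.

7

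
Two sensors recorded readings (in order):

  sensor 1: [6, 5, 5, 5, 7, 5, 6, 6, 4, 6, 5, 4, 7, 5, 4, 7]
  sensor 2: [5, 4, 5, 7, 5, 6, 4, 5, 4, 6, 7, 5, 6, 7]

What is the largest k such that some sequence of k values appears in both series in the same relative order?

11

Taking 5 (sensor 1 #2, sensor 2 #1) → 5 (sensor 1 #4, sensor 2 #3) → 7 (sensor 1 #5, sensor 2 #4) → 5 (sensor 1 #6, sensor 2 #5) → 6 (sensor 1 #8, sensor 2 #6) → 4 (sensor 1 #9, sensor 2 #7) → 5 (sensor 1 #11, sensor 2 #8) → 4 (sensor 1 #12, sensor 2 #9) → 7 (sensor 1 #13, sensor 2 #11) → 5 (sensor 1 #14, sensor 2 #12) → 7 (sensor 1 #16, sensor 2 #14) gives a common subsequence of length 11. dp[16][14] = 11 confirms this is the maximum.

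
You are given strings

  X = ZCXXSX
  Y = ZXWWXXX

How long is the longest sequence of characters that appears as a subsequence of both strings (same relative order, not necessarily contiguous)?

Match Z at X[1]=Y[1], X at X[3]=Y[5], X at X[4]=Y[6], X at X[6]=Y[7] — 4 characters in the same relative order in both. dp[6][7] = 4 confirms this is the maximum.

4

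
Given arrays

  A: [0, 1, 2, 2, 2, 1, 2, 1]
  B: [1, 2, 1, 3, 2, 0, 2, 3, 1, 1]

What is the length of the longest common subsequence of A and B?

6

One common subsequence of length 6: 1 (A #2, B #1), 2 (A #3, B #2), 2 (A #4, B #5), 2 (A #5, B #7), 1 (A #6, B #9), 1 (A #8, B #10). The LCS DP gives dp[8][10] = 6, so this is optimal.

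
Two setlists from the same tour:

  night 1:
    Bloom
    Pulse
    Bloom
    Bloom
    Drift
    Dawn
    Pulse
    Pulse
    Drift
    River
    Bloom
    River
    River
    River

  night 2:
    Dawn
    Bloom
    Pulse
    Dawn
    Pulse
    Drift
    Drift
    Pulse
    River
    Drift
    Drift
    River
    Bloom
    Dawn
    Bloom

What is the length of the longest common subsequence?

8

Taking Bloom (night 1 #1, night 2 #2); then Pulse (night 1 #2, night 2 #3); then Dawn (night 1 #6, night 2 #4); then Pulse (night 1 #7, night 2 #5); then Pulse (night 1 #8, night 2 #8); then Drift (night 1 #9, night 2 #11); then River (night 1 #10, night 2 #12); then Bloom (night 1 #11, night 2 #15) gives a common subsequence of length 8. Since dp[14][15] = 8, nothing longer is possible.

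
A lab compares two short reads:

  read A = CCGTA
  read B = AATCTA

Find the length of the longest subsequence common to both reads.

Let dp[i][j] be the LCS length of the first i bases of read A and the first j bases of read B. dp[i][j] = dp[i-1][j-1]+1 when the i-th and j-th bases match, else max(dp[i-1][j], dp[i][j-1]).
    ·  A  A  T  C  T  A
 ·  0  0  0  0  0  0  0
 C  0  0  0  0  1  1  1
 C  0  0  0  0  1  1  1
 G  0  0  0  0  1  1  1
 T  0  0  0  1  1  2  2
 A  0  1  1  1  1  2  3
dp[5][6] = 3. One LCS (by backtracking along matches): CTA.

3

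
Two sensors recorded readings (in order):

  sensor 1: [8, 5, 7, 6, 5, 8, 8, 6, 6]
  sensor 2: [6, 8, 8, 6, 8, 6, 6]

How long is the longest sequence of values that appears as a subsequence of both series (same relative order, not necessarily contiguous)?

One common subsequence of length 5: 8 [1,3]; then 6 [4,4]; then 8 [7,5]; then 6 [8,6]; then 6 [9,7]. Since dp[9][7] = 5, nothing longer is possible.

5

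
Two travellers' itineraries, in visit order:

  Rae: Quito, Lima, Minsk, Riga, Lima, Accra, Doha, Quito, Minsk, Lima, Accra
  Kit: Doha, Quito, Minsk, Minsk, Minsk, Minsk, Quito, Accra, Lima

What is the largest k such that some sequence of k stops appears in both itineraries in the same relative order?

4

Pick Quito at Rae[1]=Kit[2]; then Minsk at Rae[3]=Kit[6]; then Accra at Rae[6]=Kit[8]; then Lima at Rae[10]=Kit[9]; all 4 stops appear in both, in order. Since dp[11][9] = 4, nothing longer is possible.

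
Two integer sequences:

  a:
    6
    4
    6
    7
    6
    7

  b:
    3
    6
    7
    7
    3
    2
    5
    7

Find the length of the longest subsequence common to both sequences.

Let dp[i][j] be the LCS length of the first i values of a and the first j values of b. dp[i][j] = dp[i-1][j-1]+1 when the i-th and j-th values match, else max(dp[i-1][j], dp[i][j-1]).
    ·  3  6  7  7  3  2  5  7
 ·  0  0  0  0  0  0  0  0  0
 6  0  0  1  1  1  1  1  1  1
 4  0  0  1  1  1  1  1  1  1
 6  0  0  1  1  1  1  1  1  1
 7  0  0  1  2  2  2  2  2  2
 6  0  0  1  2  2  2  2  2  2
 7  0  0  1  2  3  3  3  3  3
dp[6][8] = 3. One LCS (by backtracking along matches): 6, 7, 7.

3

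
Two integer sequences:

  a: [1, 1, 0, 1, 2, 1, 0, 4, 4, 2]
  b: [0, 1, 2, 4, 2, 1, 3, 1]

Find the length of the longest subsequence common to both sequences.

Taking 0 [3,1] → 1 [4,2] → 2 [5,3] → 4 [9,4] → 2 [10,5] gives a common subsequence of length 5, and the DP table's final entry dp[10][8] is also 5, so no common subsequence is longer.

5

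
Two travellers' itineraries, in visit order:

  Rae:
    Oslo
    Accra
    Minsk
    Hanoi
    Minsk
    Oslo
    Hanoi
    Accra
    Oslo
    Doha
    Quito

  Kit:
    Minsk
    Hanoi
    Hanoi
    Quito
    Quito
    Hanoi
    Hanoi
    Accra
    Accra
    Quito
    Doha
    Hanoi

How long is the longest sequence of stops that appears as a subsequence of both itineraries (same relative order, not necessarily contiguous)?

5

Pick Minsk [3,1] → Hanoi [4,6] → Hanoi [7,7] → Accra [8,9] → Doha [10,11]; all 5 stops appear in both, in order. The LCS DP gives dp[11][12] = 5, so this is optimal.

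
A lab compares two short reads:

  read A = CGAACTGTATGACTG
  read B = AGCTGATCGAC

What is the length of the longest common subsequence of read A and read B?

Match G at read A[2]=read B[2] → C at read A[5]=read B[3] → T at read A[6]=read B[4] → G at read A[7]=read B[5] → A at read A[9]=read B[6] → T at read A[10]=read B[7] → G at read A[11]=read B[9] → A at read A[12]=read B[10] → C at read A[13]=read B[11] — 9 bases in the same relative order in both. The LCS DP gives dp[15][11] = 9, so this is optimal.

9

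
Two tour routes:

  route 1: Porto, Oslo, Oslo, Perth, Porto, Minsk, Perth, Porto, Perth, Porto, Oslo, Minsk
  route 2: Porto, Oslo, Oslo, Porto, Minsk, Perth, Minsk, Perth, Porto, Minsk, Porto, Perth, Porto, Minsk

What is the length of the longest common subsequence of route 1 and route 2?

10

Match Porto (route 1 #1, route 2 #1), then Oslo (route 1 #2, route 2 #2), then Oslo (route 1 #3, route 2 #3), then Perth (route 1 #4, route 2 #8), then Porto (route 1 #5, route 2 #9), then Minsk (route 1 #6, route 2 #10), then Porto (route 1 #8, route 2 #11), then Perth (route 1 #9, route 2 #12), then Porto (route 1 #10, route 2 #13), then Minsk (route 1 #12, route 2 #14) — 10 stops in the same relative order in both. dp[12][14] = 10 confirms this is the maximum.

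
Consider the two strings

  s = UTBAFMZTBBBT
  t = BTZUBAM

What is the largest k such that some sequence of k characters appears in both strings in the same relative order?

Taking U [1,4]; then B [3,5]; then A [4,6]; then M [6,7] gives a common subsequence of length 4. Since dp[12][7] = 4, nothing longer is possible.

4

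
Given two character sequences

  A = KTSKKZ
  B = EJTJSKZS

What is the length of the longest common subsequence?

4

Let dp[i][j] be the LCS length of the first i characters of A and the first j characters of B. dp[i][j] = dp[i-1][j-1]+1 when the i-th and j-th characters match, else max(dp[i-1][j], dp[i][j-1]).
    ·  E  J  T  J  S  K  Z  S
 ·  0  0  0  0  0  0  0  0  0
 K  0  0  0  0  0  0  1  1  1
 T  0  0  0  1  1  1  1  1  1
 S  0  0  0  1  1  2  2  2  2
 K  0  0  0  1  1  2  3  3  3
 K  0  0  0  1  1  2  3  3  3
 Z  0  0  0  1  1  2  3  4  4
dp[6][8] = 4. One LCS (by backtracking along matches): TSKZ.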